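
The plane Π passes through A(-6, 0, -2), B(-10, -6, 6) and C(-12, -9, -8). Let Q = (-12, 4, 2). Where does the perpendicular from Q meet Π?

(-6, 0, 2)

AB = (-4, -6, 8), AC = (-6, -9, -6); a normal to Π is AB × AC = (108, -72, 0).
Using A: Π has equation 108x - 72y = -648.
Foot = Q − λn with λ = (n·Q − d)/|n|² = (-1584 − (-648))/16848 = -1/18.
Foot = (-12, 4, 2) − (-1/18)·(108, -72, 0) = (-6, 0, 2).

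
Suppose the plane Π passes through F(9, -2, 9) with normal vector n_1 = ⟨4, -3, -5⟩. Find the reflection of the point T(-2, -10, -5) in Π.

(-10, -4, 5)

Π: n_1·r = n_1·F gives 4x - 3y - 5z = -3.
λ = (n·T − d)/|n|² = (47 − (-3))/50 = 1.
Reflection = T − 2λn = (-2, -10, -5) − 2·(4, -3, -5) = (-10, -4, 5).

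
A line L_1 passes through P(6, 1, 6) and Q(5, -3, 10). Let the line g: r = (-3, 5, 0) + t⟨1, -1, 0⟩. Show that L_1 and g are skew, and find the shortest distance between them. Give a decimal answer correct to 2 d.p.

6.62

A direction vector for L_1 is Q − P = (-1, -4, 4).
Common perpendicular direction n = (-1, -4, 4) × (1, -1, 0) = (4, 4, 5).
With w = (-3, 5, 0) − (6, 1, 6) = (-9, 4, -6), w · n = -50.
Since n ≠ 0 the lines are not parallel, and w · n = -50 ≠ 0 so they do not intersect; hence they are skew.
Distance = |w · n| / |n| = |-50| / √57 ≈ 6.62.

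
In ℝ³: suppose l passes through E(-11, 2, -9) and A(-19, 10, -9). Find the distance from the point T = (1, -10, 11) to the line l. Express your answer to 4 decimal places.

A direction vector for l is A − E = (-8, 8, 0).
Taking (-11, 2, -9) on l with direction v = (-8, 8, 0): w = T − (-11, 2, -9) = (12, -12, 20), and w × v = (-160, -160, 0).
Distance = |w × v| / |v| = √51200 / √128 ≈ 20.0000.

20.0000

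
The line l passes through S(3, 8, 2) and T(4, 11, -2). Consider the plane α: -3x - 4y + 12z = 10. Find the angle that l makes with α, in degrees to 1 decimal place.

A direction vector for l is T − S = (1, 3, -4).
sin θ = |n·v| / (|n||v|) = |-63| / (√169 · √26) = 0.95041.
θ ≈ 71.9°.

71.9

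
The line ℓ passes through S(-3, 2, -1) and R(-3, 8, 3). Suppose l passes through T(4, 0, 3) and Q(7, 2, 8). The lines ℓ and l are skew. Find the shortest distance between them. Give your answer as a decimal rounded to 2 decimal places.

A direction vector for ℓ is R − S = (0, 6, 4).
A direction vector for l is Q − T = (3, 2, 5).
Common perpendicular direction n = (0, 6, 4) × (3, 2, 5) = (22, 12, -18).
With w = (4, 0, 3) − (-3, 2, -1) = (7, -2, 4), w · n = 58.
Distance = |w · n| / |n| = |58| / √952 ≈ 1.88.

1.88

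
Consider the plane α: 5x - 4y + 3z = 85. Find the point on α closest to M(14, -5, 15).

Foot = M − λn with λ = (n·M − d)/|n|² = (135 − 85)/50 = 1.
Foot = (14, -5, 15) − 1·(5, -4, 3) = (9, -1, 12).

(9, -1, 12)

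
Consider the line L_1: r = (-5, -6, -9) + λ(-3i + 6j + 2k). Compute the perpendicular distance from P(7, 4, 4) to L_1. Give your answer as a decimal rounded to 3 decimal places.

19.026

Taking (-5, -6, -9) on L_1 with direction v = (-3, 6, 2): w = P − (-5, -6, -9) = (12, 10, 13), and w × v = (-58, -63, 102).
Distance = |w × v| / |v| = √17737 / √49 ≈ 19.026.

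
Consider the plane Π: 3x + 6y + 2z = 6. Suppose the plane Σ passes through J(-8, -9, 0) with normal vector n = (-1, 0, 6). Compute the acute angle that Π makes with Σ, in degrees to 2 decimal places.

77.80

Σ: n·r = n·J gives -x + 6z = 8.
cos θ = |n₁·n₂| / (|n₁||n₂|) = |9| / (√49 · √37).
θ = arccos(0.21137) ≈ 77.80°.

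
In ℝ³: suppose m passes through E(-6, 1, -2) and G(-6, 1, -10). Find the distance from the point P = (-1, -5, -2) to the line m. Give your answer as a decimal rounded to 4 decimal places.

7.8102

A direction vector for m is G − E = (0, 0, -8).
Taking (-6, 1, -2) on m with direction v = (0, 0, -8): w = P − (-6, 1, -2) = (5, -6, 0), and w × v = (48, 40, 0).
Distance = |w × v| / |v| = √3904 / √64 ≈ 7.8102.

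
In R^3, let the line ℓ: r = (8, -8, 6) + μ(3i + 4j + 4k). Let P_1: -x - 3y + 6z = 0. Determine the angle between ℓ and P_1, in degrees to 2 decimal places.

sin θ = |n·v| / (|n||v|) = |9| / (√46 · √41) = 0.20724.
θ ≈ 11.96°.

11.96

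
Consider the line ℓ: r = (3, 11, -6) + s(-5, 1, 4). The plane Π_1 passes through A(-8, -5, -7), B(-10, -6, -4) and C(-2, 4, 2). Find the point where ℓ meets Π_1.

AB = (-2, -1, 3), AC = (6, 9, 9); a normal to Π_1 is AB × AC = (-36, 36, -12).
Using A: Π_1 has equation -36x + 36y - 12z = 192.
Substitute r = (3, 11, -6) + t(-5, 1, 4) into the plane: 360 + 168t = 192, so t = -1.
Intersection: (3, 11, -6) + (-1)·(-5, 1, 4) = (8, 10, -10).

(8, 10, -10)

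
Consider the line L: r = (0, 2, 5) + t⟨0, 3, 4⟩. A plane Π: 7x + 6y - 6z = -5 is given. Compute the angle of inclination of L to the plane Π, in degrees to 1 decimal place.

sin θ = |n·v| / (|n||v|) = |-6| / (√121 · √25) = 0.10909.
θ ≈ 6.3°.

6.3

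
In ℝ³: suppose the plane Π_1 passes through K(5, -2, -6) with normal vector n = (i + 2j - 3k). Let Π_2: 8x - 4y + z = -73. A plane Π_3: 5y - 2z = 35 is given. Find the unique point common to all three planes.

(-6, 5, -5)

Π_1: n·r = n·K gives x + 2y - 3z = 19.
Solving the 3×3 linear system x + 2y - 3z = 19, 8x - 4y + z = -73, 5y - 2z = 35 (e.g. by elimination or Cramer's rule, determinant = -85) gives (-6, 5, -5).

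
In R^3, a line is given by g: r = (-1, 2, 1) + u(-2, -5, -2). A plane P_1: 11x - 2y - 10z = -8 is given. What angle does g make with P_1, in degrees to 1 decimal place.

5.3

sin θ = |n·v| / (|n||v|) = |8| / (√225 · √33) = 0.09284.
θ ≈ 5.3°.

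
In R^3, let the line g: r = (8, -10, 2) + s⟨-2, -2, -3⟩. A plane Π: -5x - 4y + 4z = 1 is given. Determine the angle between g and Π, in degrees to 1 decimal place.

11.1

sin θ = |n·v| / (|n||v|) = |6| / (√57 · √17) = 0.19275.
θ ≈ 11.1°.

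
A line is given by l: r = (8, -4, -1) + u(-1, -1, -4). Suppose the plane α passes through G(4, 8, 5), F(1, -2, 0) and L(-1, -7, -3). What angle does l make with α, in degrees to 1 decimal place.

27.5

GF = (-3, -10, -5), GL = (-5, -15, -8); a normal to α is GF × GL = (5, 1, -5).
Using G: α has equation 5x + y - 5z = 3.
sin θ = |n·v| / (|n||v|) = |14| / (√51 · √18) = 0.46207.
θ ≈ 27.5°.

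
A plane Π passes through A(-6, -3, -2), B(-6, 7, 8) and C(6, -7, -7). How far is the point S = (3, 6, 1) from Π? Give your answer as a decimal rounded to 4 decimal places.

AB = (0, 10, 10), AC = (12, -4, -5); a normal to Π is AB × AC = (-10, 120, -120).
Using A: Π has equation -10x + 120y - 120z = -60.
n·S − d = (-10)·(3) + (120)·(6) + (-120)·(1) − (-60) = 630; |n| = √28900.
Distance = |630| / √28900 = 630/√28900 ≈ 3.7059.

3.7059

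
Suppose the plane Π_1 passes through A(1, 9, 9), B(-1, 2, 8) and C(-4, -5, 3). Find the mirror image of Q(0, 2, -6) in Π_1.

AB = (-2, -7, -1), AC = (-5, -14, -6); a normal to Π_1 is AB × AC = (28, -7, -7).
Using A: Π_1 has equation 28x - 7y - 7z = -98.
λ = (n·Q − d)/|n|² = (28 − (-98))/882 = 1/7.
Reflection = Q − 2λn = (0, 2, -6) − (2/7)·(28, -7, -7) = (-8, 4, -4).

(-8, 4, -4)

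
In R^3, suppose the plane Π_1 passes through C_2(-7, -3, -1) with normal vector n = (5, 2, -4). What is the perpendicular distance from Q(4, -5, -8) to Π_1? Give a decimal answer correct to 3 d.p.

11.777

Π_1: n·r = n·C_2 gives 5x + 2y - 4z = -37.
n·Q − d = (5)·(4) + (2)·(-5) + (-4)·(-8) − (-37) = 79; |n| = √45.
Distance = |79| / √45 = 79/√45 ≈ 11.777.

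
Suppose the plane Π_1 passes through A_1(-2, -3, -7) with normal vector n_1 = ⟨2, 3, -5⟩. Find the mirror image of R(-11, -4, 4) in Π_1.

(-3, 8, -16)

Π_1: n_1·r = n_1·A_1 gives 2x + 3y - 5z = 22.
λ = (n·R − d)/|n|² = (-54 − 22)/38 = -2.
Reflection = R − 2λn = (-11, -4, 4) − (-4)·(2, 3, -5) = (-3, 8, -16).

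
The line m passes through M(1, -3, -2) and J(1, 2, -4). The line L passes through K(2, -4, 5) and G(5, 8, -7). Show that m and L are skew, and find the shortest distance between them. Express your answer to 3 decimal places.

A direction vector for m is J − M = (0, 5, -2).
A direction vector for L is G − K = (3, 12, -12).
Common perpendicular direction n = (0, 5, -2) × (3, 12, -12) = (-36, -6, -15).
With w = (2, -4, 5) − (1, -3, -2) = (1, -1, 7), w · n = -135.
Since n ≠ 0 the lines are not parallel, and w · n = -135 ≠ 0 so they do not intersect; hence they are skew.
Distance = |w · n| / |n| = |-135| / √1557 ≈ 3.421.

3.421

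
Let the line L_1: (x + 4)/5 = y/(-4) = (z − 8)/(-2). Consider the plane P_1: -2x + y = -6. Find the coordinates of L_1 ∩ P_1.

(1, -4, 6)

L_1 has direction (5, -4, -2) through (-4, 0, 8).
Substitute r = (-4, 0, 8) + t(5, -4, -2) into the plane: 8 + (-14)t = -6, so t = 1.
Intersection: (-4, 0, 8) + 1·(5, -4, -2) = (1, -4, 6).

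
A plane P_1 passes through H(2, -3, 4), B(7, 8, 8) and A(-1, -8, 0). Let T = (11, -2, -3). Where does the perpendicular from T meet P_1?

(2, 1, 0)

HB = (5, 11, 4), HA = (-3, -5, -4); a normal to P_1 is HB × HA = (-24, 8, 8).
Using H: P_1 has equation -24x + 8y + 8z = -40.
Foot = T − λn with λ = (n·T − d)/|n|² = (-304 − (-40))/704 = -3/8.
Foot = (11, -2, -3) − (-3/8)·(-24, 8, 8) = (2, 1, 0).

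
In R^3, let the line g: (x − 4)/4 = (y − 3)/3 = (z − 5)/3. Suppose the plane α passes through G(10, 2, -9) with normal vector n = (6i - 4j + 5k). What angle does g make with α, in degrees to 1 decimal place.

g has direction (4, 3, 3) through (4, 3, 5).
α: n·r = n·G gives 6x - 4y + 5z = 7.
sin θ = |n·v| / (|n||v|) = |27| / (√77 · √34) = 0.52769.
θ ≈ 31.8°.

31.8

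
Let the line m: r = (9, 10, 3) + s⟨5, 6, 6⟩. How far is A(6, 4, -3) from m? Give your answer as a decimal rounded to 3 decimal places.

Taking (9, 10, 3) on m with direction v = (5, 6, 6): w = A − (9, 10, 3) = (-3, -6, -6), and w × v = (0, -12, 12).
Distance = |w × v| / |v| = √288 / √97 ≈ 1.723.

1.723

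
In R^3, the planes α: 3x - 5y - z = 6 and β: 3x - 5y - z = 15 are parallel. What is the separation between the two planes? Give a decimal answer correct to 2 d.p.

Same normal n = (3, -5, -1) with |n| = √35; distance = |6 − 15| / |n| = 9/√35 ≈ 1.52.

1.52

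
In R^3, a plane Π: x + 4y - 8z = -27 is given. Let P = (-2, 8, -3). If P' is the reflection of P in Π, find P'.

λ = (n·P − d)/|n|² = (54 − (-27))/81 = 1.
Reflection = P − 2λn = (-2, 8, -3) − 2·(1, 4, -8) = (-4, 0, 13).

(-4, 0, 13)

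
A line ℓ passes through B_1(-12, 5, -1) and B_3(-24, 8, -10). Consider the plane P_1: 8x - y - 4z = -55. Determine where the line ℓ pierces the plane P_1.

A direction vector for ℓ is B_3 − B_1 = (-12, 3, -9).
Substitute r = (-12, 5, -1) + t(-12, 3, -9) into the plane: -97 + (-63)t = -55, so t = -2/3.
Intersection: (-12, 5, -1) + (-2/3)·(-12, 3, -9) = (-4, 3, 5).

(-4, 3, 5)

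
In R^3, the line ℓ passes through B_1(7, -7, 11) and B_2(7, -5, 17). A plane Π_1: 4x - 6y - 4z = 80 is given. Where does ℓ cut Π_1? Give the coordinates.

A direction vector for ℓ is B_2 − B_1 = (0, 2, 6).
Substitute r = (7, -7, 11) + t(0, 2, 6) into the plane: 26 + (-36)t = 80, so t = -3/2.
Intersection: (7, -7, 11) + (-3/2)·(0, 2, 6) = (7, -10, 2).

(7, -10, 2)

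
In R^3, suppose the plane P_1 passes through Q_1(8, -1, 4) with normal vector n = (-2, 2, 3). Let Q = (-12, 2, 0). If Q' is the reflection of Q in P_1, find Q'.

(-4, -6, -12)

P_1: n·r = n·Q_1 gives -2x + 2y + 3z = -6.
λ = (n·Q − d)/|n|² = (28 − (-6))/17 = 2.
Reflection = Q − 2λn = (-12, 2, 0) − 4·(-2, 2, 3) = (-4, -6, -12).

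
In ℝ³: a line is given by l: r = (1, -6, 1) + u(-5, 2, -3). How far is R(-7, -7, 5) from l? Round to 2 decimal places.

7.95

Taking (1, -6, 1) on l with direction v = (-5, 2, -3): w = R − (1, -6, 1) = (-8, -1, 4), and w × v = (-5, -44, -21).
Distance = |w × v| / |v| = √2402 / √38 ≈ 7.95.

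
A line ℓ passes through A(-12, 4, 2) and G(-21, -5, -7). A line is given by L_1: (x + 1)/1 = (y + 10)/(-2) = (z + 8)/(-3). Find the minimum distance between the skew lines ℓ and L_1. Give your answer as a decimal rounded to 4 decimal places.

7.2563

A direction vector for ℓ is G − A = (-9, -9, -9).
L_1 has direction (1, -2, -3) through (-1, -10, -8).
Common perpendicular direction n = (-9, -9, -9) × (1, -2, -3) = (9, -36, 27).
With w = (-1, -10, -8) − (-12, 4, 2) = (11, -14, -10), w · n = 333.
Distance = |w · n| / |n| = |333| / √2106 ≈ 7.2563.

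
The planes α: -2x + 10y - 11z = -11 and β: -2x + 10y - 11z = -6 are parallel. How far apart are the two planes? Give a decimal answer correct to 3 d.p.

Same normal n = (-2, 10, -11) with |n| = √225; distance = |-11 − (-6)| / |n| = 5/√225 ≈ 0.333.

0.333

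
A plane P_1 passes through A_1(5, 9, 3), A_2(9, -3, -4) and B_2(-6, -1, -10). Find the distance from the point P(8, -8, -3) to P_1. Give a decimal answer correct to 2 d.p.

A_1A_2 = (4, -12, -7), A_1B_2 = (-11, -10, -13); a normal to P_1 is A_1A_2 × A_1B_2 = (86, 129, -172).
Using A_1: P_1 has equation 86x + 129y - 172z = 1075.
n·P − d = (86)·(8) + (129)·(-8) + (-172)·(-3) − 1075 = -903; |n| = √53621.
Distance = |-903| / √53621 = 903/√53621 ≈ 3.90.

3.90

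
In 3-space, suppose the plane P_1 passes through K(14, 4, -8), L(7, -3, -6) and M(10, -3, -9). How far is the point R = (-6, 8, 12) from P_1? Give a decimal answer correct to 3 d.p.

KL = (-7, -7, 2), KM = (-4, -7, -1); a normal to P_1 is KL × KM = (21, -15, 21).
Using K: P_1 has equation 21x - 15y + 21z = 66.
n·R − d = (21)·(-6) + (-15)·(8) + (21)·(12) − 66 = -60; |n| = √1107.
Distance = |-60| / √1107 = 60/√1107 ≈ 1.803.

1.803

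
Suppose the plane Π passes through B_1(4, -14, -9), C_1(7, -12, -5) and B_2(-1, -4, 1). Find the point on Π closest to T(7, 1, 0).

(5, -4, 4)

B_1C_1 = (3, 2, 4), B_1B_2 = (-5, 10, 10); a normal to Π is B_1C_1 × B_1B_2 = (-20, -50, 40).
Using B_1: Π has equation -20x - 50y + 40z = 260.
Foot = T − λn with λ = (n·T − d)/|n|² = (-190 − 260)/4500 = -1/10.
Foot = (7, 1, 0) − (-1/10)·(-20, -50, 40) = (5, -4, 4).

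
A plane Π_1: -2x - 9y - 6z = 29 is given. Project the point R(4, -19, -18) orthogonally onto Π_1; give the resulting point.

Foot = R − λn with λ = (n·R − d)/|n|² = (271 − 29)/121 = 2.
Foot = (4, -19, -18) − 2·(-2, -9, -6) = (8, -1, -6).

(8, -1, -6)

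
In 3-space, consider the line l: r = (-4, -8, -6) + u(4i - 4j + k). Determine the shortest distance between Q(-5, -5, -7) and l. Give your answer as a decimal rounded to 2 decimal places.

1.50

Taking (-4, -8, -6) on l with direction v = (4, -4, 1): w = Q − (-4, -8, -6) = (-1, 3, -1), and w × v = (-1, -3, -8).
Distance = |w × v| / |v| = √74 / √33 ≈ 1.50.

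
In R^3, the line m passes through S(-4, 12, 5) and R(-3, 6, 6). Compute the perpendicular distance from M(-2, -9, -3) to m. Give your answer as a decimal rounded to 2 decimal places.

11.40

A direction vector for m is R − S = (1, -6, 1).
Taking (-4, 12, 5) on m with direction v = (1, -6, 1): w = M − (-4, 12, 5) = (2, -21, -8), and w × v = (-69, -10, 9).
Distance = |w × v| / |v| = √4942 / √38 ≈ 11.40.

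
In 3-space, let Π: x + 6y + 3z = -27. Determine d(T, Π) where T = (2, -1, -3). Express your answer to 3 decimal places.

2.064

n·T − d = (1)·(2) + (6)·(-1) + (3)·(-3) − (-27) = 14; |n| = √46.
Distance = |14| / √46 = 14/√46 ≈ 2.064.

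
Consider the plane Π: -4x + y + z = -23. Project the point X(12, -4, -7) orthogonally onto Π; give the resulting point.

Foot = X − λn with λ = (n·X − d)/|n|² = (-59 − (-23))/18 = -2.
Foot = (12, -4, -7) − (-2)·(-4, 1, 1) = (4, -2, -5).

(4, -2, -5)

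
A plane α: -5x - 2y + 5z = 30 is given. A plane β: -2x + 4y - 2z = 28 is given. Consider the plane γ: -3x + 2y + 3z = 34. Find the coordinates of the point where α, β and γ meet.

(-6, 5, 2)

Solving the 3×3 linear system -5x - 2y + 5z = 30, -2x + 4y - 2z = 28, -3x + 2y + 3z = 34 (e.g. by elimination or Cramer's rule, determinant = -64) gives (-6, 5, 2).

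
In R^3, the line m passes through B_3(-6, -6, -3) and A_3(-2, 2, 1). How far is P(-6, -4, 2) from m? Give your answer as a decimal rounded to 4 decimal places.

A direction vector for m is A_3 − B_3 = (4, 8, 4).
Taking (-6, -6, -3) on m with direction v = (4, 8, 4): w = P − (-6, -6, -3) = (0, 2, 5), and w × v = (-32, 20, -8).
Distance = |w × v| / |v| = √1488 / √96 ≈ 3.9370.

3.9370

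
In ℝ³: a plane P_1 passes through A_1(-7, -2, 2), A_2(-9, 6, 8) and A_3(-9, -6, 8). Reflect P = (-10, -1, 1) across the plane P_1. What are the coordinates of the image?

(-4, -1, 3)

A_1A_2 = (-2, 8, 6), A_1A_3 = (-2, -4, 6); a normal to P_1 is A_1A_2 × A_1A_3 = (72, 0, 24).
Using A_1: P_1 has equation 72x + 24z = -456.
λ = (n·P − d)/|n|² = (-696 − (-456))/5760 = -1/24.
Reflection = P − 2λn = (-10, -1, 1) − (-1/12)·(72, 0, 24) = (-4, -1, 3).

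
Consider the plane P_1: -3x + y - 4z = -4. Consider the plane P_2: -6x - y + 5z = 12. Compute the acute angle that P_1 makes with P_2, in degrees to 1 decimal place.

cos θ = |n₁·n₂| / (|n₁||n₂|) = |-3| / (√26 · √62).
θ = arccos(0.07472) ≈ 85.7°.

85.7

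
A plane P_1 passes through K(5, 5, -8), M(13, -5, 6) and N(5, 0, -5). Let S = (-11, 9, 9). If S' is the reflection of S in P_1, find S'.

(19, -9, -21)

KM = (8, -10, 14), KN = (0, -5, 3); a normal to P_1 is KM × KN = (40, -24, -40).
Using K: P_1 has equation 40x - 24y - 40z = 400.
λ = (n·S − d)/|n|² = (-1016 − 400)/3776 = -3/8.
Reflection = S − 2λn = (-11, 9, 9) − (-3/4)·(40, -24, -40) = (19, -9, -21).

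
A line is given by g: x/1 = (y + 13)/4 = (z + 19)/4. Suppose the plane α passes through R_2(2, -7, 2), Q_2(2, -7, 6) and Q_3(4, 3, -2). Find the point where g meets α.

g has direction (1, 4, 4) through (0, -13, -19).
R_2Q_2 = (0, 0, 4), R_2Q_3 = (2, 10, -4); a normal to α is R_2Q_2 × R_2Q_3 = (-40, 8, 0).
Using R_2: α has equation -40x + 8y = -136.
Substitute r = (0, -13, -19) + t(1, 4, 4) into the plane: -104 + (-8)t = -136, so t = 4.
Intersection: (0, -13, -19) + 4·(1, 4, 4) = (4, 3, -3).

(4, 3, -3)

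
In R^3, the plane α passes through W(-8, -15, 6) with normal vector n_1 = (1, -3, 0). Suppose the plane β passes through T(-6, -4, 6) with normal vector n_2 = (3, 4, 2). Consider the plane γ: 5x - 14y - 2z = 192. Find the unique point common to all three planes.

α: n_1·r = n_1·W gives x - 3y = 37.
β: n_2·r = n_2·T gives 3x + 4y + 2z = -22.
Solving the 3×3 linear system x - 3y = 37, 3x + 4y + 2z = -22, 5x - 14y - 2z = 192 (e.g. by elimination or Cramer's rule, determinant = -28) gives (10, -9, -8).

(10, -9, -8)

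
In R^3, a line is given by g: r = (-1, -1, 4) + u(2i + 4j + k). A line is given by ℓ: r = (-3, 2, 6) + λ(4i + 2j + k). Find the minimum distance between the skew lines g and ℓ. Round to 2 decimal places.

1.78

Common perpendicular direction n = (2, 4, 1) × (4, 2, 1) = (2, 2, -12).
With w = (-3, 2, 6) − (-1, -1, 4) = (-2, 3, 2), w · n = -22.
Distance = |w · n| / |n| = |-22| / √152 ≈ 1.78.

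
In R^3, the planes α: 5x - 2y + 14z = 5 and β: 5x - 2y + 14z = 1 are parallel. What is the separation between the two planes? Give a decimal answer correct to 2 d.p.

0.27

Same normal n = (5, -2, 14) with |n| = √225; distance = |5 − 1| / |n| = 4/√225 ≈ 0.27.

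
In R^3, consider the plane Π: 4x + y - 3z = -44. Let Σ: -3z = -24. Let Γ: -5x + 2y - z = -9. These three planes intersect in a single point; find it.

(-3, -8, 8)

Solving the 3×3 linear system 4x + y - 3z = -44, -3z = -24, -5x + 2y - z = -9 (e.g. by elimination or Cramer's rule, determinant = 39) gives (-3, -8, 8).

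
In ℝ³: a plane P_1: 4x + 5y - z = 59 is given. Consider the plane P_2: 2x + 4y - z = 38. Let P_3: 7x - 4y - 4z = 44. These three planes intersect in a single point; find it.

Solving the 3×3 linear system 4x + 5y - z = 59, 2x + 4y - z = 38, 7x - 4y - 4z = 44 (e.g. by elimination or Cramer's rule, determinant = -39) gives (8, 5, -2).

(8, 5, -2)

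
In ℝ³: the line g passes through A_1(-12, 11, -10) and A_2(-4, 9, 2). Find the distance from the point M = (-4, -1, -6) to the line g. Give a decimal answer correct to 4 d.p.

A direction vector for g is A_2 − A_1 = (8, -2, 12).
Taking (-12, 11, -10) on g with direction v = (8, -2, 12): w = M − (-12, 11, -10) = (8, -12, 4), and w × v = (-136, -64, 80).
Distance = |w × v| / |v| = √28992 / √212 ≈ 11.6942.

11.6942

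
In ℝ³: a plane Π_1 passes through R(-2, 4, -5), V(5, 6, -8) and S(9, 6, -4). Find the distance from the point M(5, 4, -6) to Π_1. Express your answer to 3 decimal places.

RV = (7, 2, -3), RS = (11, 2, 1); a normal to Π_1 is RV × RS = (8, -40, -8).
Using R: Π_1 has equation 8x - 40y - 8z = -136.
n·M − d = (8)·(5) + (-40)·(4) + (-8)·(-6) − (-136) = 64; |n| = √1728.
Distance = |64| / √1728 = 64/√1728 ≈ 1.540.

1.540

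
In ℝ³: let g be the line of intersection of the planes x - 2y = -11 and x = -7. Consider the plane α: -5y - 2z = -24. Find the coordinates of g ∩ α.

(-7, 2, 7)

Direction of g: (1, -2, 0) × (1, 0, 0) = (0, 0, 2).
A point on g: solving the two plane equations with z = 11 gives (-7, 2, 11).
Substitute r = (-7, 2, 11) + t(0, 0, 2) into the plane: -32 + (-4)t = -24, so t = -2.
Intersection: (-7, 2, 11) + (-2)·(0, 0, 2) = (-7, 2, 7).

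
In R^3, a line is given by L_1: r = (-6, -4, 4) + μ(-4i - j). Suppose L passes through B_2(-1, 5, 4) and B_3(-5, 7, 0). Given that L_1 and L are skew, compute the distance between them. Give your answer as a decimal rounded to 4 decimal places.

A direction vector for L is B_3 − B_2 = (-4, 2, -4).
Common perpendicular direction n = (-4, -1, 0) × (-4, 2, -4) = (4, -16, -12).
With w = (-1, 5, 4) − (-6, -4, 4) = (5, 9, 0), w · n = -124.
Distance = |w · n| / |n| = |-124| / √416 ≈ 6.0796.

6.0796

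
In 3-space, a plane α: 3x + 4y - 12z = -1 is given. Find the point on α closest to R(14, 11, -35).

Foot = R − λn with λ = (n·R − d)/|n|² = (506 − (-1))/169 = 3.
Foot = (14, 11, -35) − 3·(3, 4, -12) = (5, -1, 1).

(5, -1, 1)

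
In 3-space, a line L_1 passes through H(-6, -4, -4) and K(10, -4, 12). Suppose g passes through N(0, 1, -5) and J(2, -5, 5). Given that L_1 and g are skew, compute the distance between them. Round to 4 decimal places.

A direction vector for L_1 is K − H = (16, 0, 16).
A direction vector for g is J − N = (2, -6, 10).
Common perpendicular direction n = (16, 0, 16) × (2, -6, 10) = (96, -128, -96).
With w = (0, 1, -5) − (-6, -4, -4) = (6, 5, -1), w · n = 32.
Distance = |w · n| / |n| = |32| / √34816 ≈ 0.1715.

0.1715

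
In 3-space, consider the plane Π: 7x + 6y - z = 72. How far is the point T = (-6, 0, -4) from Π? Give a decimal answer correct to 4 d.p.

11.8616

n·T − d = (7)·(-6) + (6)·(0) + (-1)·(-4) − 72 = -110; |n| = √86.
Distance = |-110| / √86 = 110/√86 ≈ 11.8616.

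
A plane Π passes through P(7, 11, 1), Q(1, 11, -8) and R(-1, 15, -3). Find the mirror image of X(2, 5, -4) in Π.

PQ = (-6, 0, -9), PR = (-8, 4, -4); a normal to Π is PQ × PR = (36, 48, -24).
Using P: Π has equation 36x + 48y - 24z = 756.
λ = (n·X − d)/|n|² = (408 − 756)/4176 = -1/12.
Reflection = X − 2λn = (2, 5, -4) − (-1/6)·(36, 48, -24) = (8, 13, -8).

(8, 13, -8)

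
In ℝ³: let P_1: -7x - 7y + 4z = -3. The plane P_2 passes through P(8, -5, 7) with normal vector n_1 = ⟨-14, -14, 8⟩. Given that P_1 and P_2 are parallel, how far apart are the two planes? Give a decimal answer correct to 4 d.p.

P_2: n_1·r = n_1·P gives -14x - 14y + 8z = 14.
Rescale P_2 by 1/2: -7x - 7y + 4z = 7. Then distance = |-3 − 7| / √114 ≈ 0.9366.

0.9366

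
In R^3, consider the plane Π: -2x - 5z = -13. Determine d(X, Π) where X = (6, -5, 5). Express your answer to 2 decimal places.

n·X − d = (-2)·(6) + (0)·(-5) + (-5)·(5) − (-13) = -24; |n| = √29.
Distance = |-24| / √29 = 24/√29 ≈ 4.46.

4.46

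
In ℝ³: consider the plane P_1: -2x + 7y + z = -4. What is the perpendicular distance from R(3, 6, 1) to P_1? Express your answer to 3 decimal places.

n·R − d = (-2)·(3) + (7)·(6) + (1)·(1) − (-4) = 41; |n| = √54.
Distance = |41| / √54 = 41/√54 ≈ 5.579.

5.579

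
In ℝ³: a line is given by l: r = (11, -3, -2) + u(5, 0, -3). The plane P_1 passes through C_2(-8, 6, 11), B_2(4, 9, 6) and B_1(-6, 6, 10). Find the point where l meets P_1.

C_2B_2 = (12, 3, -5), C_2B_1 = (2, 0, -1); a normal to P_1 is C_2B_2 × C_2B_1 = (-3, 2, -6).
Using C_2: P_1 has equation -3x + 2y - 6z = -30.
Substitute r = (11, -3, -2) + t(5, 0, -3) into the plane: -27 + 3t = -30, so t = -1.
Intersection: (11, -3, -2) + (-1)·(5, 0, -3) = (6, -3, 1).

(6, -3, 1)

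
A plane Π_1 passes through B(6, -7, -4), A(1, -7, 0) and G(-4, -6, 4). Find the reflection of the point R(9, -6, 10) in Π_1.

BA = (-5, 0, 4), BG = (-10, 1, 8); a normal to Π_1 is BA × BG = (-4, 0, -5).
Using B: Π_1 has equation -4x - 5z = -4.
λ = (n·R − d)/|n|² = (-86 − (-4))/41 = -2.
Reflection = R − 2λn = (9, -6, 10) − (-4)·(-4, 0, -5) = (-7, -6, -10).

(-7, -6, -10)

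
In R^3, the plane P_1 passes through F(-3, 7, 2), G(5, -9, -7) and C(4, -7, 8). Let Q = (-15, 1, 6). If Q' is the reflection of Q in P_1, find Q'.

(9, 13, 6)

FG = (8, -16, -9), FC = (7, -14, 6); a normal to P_1 is FG × FC = (-222, -111, 0).
Using F: P_1 has equation -222x - 111y = -111.
λ = (n·Q − d)/|n|² = (3219 − (-111))/61605 = 2/37.
Reflection = Q − 2λn = (-15, 1, 6) − (4/37)·(-222, -111, 0) = (9, 13, 6).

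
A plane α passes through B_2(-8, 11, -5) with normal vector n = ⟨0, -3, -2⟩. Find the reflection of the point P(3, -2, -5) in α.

α: n·r = n·B_2 gives -3y - 2z = -23.
λ = (n·P − d)/|n|² = (16 − (-23))/13 = 3.
Reflection = P − 2λn = (3, -2, -5) − 6·(0, -3, -2) = (3, 16, 7).

(3, 16, 7)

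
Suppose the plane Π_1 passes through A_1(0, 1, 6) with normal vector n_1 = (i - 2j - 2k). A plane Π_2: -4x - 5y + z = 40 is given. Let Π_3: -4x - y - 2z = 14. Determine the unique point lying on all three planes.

(-6, -2, 6)

Π_1: n_1·r = n_1·A_1 gives x - 2y - 2z = -14.
Solving the 3×3 linear system x - 2y - 2z = -14, -4x - 5y + z = 40, -4x - y - 2z = 14 (e.g. by elimination or Cramer's rule, determinant = 67) gives (-6, -2, 6).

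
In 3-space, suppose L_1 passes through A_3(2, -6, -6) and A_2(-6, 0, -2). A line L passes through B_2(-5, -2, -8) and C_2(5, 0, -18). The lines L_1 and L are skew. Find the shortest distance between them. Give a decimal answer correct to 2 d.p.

A direction vector for L_1 is A_2 − A_3 = (-8, 6, 4).
A direction vector for L is C_2 − B_2 = (10, 2, -10).
Common perpendicular direction n = (-8, 6, 4) × (10, 2, -10) = (-68, -40, -76).
With w = (-5, -2, -8) − (2, -6, -6) = (-7, 4, -2), w · n = 468.
Distance = |w · n| / |n| = |468| / √12000 ≈ 4.27.

4.27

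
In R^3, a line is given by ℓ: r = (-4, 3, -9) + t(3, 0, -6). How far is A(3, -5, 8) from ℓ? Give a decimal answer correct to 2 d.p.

16.01

Taking (-4, 3, -9) on ℓ with direction v = (3, 0, -6): w = A − (-4, 3, -9) = (7, -8, 17), and w × v = (48, 93, 24).
Distance = |w × v| / |v| = √11529 / √45 ≈ 16.01.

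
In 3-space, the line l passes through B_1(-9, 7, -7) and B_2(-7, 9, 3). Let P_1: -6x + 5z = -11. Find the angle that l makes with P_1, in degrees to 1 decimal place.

A direction vector for l is B_2 − B_1 = (2, 2, 10).
sin θ = |n·v| / (|n||v|) = |38| / (√61 · √108) = 0.46817.
θ ≈ 27.9°.

27.9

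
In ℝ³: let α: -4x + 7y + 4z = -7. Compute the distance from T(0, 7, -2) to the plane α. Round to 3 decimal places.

n·T − d = (-4)·(0) + (7)·(7) + (4)·(-2) − (-7) = 48; |n| = √81.
Distance = |48| / √81 = 48/√81 ≈ 5.333.

5.333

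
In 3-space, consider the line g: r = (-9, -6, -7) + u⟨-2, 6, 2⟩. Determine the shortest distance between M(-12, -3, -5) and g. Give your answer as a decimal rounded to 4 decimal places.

Taking (-9, -6, -7) on g with direction v = (-2, 6, 2): w = M − (-9, -6, -7) = (-3, 3, 2), and w × v = (-6, 2, -12).
Distance = |w × v| / |v| = √184 / √44 ≈ 2.0449.

2.0449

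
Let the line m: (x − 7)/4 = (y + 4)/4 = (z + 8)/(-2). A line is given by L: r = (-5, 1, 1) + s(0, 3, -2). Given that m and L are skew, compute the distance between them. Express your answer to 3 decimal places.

m has direction (4, 4, -2) through (7, -4, -8).
Common perpendicular direction n = (4, 4, -2) × (0, 3, -2) = (-2, 8, 12).
With w = (-5, 1, 1) − (7, -4, -8) = (-12, 5, 9), w · n = 172.
Distance = |w · n| / |n| = |172| / √212 ≈ 11.813.

11.813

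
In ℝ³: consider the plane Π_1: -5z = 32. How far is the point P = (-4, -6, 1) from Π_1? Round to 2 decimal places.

n·P − d = (0)·(-4) + (0)·(-6) + (-5)·(1) − 32 = -37; |n| = √25.
Distance = |-37| / √25 = 37/√25 ≈ 7.40.

7.40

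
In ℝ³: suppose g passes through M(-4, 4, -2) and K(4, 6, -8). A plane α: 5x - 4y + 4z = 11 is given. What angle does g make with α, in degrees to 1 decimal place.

6.0

A direction vector for g is K − M = (8, 2, -6).
sin θ = |n·v| / (|n||v|) = |8| / (√57 · √104) = 0.10390.
θ ≈ 6.0°.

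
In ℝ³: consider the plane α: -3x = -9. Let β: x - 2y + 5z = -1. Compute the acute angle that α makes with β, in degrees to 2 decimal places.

79.48

cos θ = |n₁·n₂| / (|n₁||n₂|) = |-3| / (√9 · √30).
θ = arccos(0.18257) ≈ 79.48°.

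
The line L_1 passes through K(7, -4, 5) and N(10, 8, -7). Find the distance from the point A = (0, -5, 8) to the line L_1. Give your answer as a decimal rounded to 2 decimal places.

A direction vector for L_1 is N − K = (3, 12, -12).
Taking (7, -4, 5) on L_1 with direction v = (3, 12, -12): w = A − (7, -4, 5) = (-7, -1, 3), and w × v = (-24, -75, -81).
Distance = |w × v| / |v| = √12762 / √297 ≈ 6.56.

6.56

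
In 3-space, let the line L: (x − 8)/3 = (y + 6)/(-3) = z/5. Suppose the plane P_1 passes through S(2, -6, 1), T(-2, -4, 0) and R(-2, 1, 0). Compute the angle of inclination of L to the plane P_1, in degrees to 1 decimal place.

39.0

L has direction (3, -3, 5) through (8, -6, 0).
ST = (-4, 2, -1), SR = (-4, 7, -1); a normal to P_1 is ST × SR = (5, 0, -20).
Using S: P_1 has equation 5x - 20z = -10.
sin θ = |n·v| / (|n||v|) = |-85| / (√425 · √43) = 0.62877.
θ ≈ 39.0°.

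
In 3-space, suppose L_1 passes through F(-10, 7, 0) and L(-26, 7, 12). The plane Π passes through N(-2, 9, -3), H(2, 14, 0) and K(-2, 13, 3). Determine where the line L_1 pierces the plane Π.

A direction vector for L_1 is L − F = (-16, 0, 12).
NH = (4, 5, 3), NK = (0, 4, 6); a normal to Π is NH × NK = (18, -24, 16).
Using N: Π has equation 18x - 24y + 16z = -300.
Substitute r = (-10, 7, 0) + t(-16, 0, 12) into the plane: -348 + (-96)t = -300, so t = -1/2.
Intersection: (-10, 7, 0) + (-1/2)·(-16, 0, 12) = (-2, 7, -6).

(-2, 7, -6)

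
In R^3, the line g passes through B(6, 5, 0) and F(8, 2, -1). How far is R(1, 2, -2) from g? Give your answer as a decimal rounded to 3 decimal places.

6.159

A direction vector for g is F − B = (2, -3, -1).
Taking (6, 5, 0) on g with direction v = (2, -3, -1): w = R − (6, 5, 0) = (-5, -3, -2), and w × v = (-3, -9, 21).
Distance = |w × v| / |v| = √531 / √14 ≈ 6.159.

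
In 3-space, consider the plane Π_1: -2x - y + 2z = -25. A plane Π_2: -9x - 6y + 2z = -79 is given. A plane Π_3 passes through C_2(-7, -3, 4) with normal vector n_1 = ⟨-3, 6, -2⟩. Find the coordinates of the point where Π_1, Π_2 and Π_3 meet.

Π_3: n_1·r = n_1·C_2 gives -3x + 6y - 2z = -5.
Solving the 3×3 linear system -2x - y + 2z = -25, -9x - 6y + 2z = -79, -3x + 6y - 2z = -5 (e.g. by elimination or Cramer's rule, determinant = -120) gives (7, 1, -5).

(7, 1, -5)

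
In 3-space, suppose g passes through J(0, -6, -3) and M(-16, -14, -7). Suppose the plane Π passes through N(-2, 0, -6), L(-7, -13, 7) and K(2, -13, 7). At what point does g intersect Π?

(4, -4, -2)

A direction vector for g is M − J = (-16, -8, -4).
NL = (-5, -13, 13), NK = (4, -13, 13); a normal to Π is NL × NK = (0, 117, 117).
Using N: Π has equation 117y + 117z = -702.
Substitute r = (0, -6, -3) + t(-16, -8, -4) into the plane: -1053 + (-1404)t = -702, so t = -1/4.
Intersection: (0, -6, -3) + (-1/4)·(-16, -8, -4) = (4, -4, -2).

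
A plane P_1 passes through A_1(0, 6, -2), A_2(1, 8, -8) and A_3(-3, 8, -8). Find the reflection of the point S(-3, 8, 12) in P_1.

(-3, -4, 8)

A_1A_2 = (1, 2, -6), A_1A_3 = (-3, 2, -6); a normal to P_1 is A_1A_2 × A_1A_3 = (0, 24, 8).
Using A_1: P_1 has equation 24y + 8z = 128.
λ = (n·S − d)/|n|² = (288 − 128)/640 = 1/4.
Reflection = S − 2λn = (-3, 8, 12) − (1/2)·(0, 24, 8) = (-3, -4, 8).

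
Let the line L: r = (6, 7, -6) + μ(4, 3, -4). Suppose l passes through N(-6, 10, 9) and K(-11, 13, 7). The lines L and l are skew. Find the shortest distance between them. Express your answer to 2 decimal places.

10.60

A direction vector for l is K − N = (-5, 3, -2).
Common perpendicular direction n = (4, 3, -4) × (-5, 3, -2) = (6, 28, 27).
With w = (-6, 10, 9) − (6, 7, -6) = (-12, 3, 15), w · n = 417.
Distance = |w · n| / |n| = |417| / √1549 ≈ 10.60.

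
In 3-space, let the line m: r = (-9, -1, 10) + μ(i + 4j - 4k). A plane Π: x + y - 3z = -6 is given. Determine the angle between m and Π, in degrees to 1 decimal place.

63.2

sin θ = |n·v| / (|n||v|) = |17| / (√11 · √33) = 0.89227.
θ ≈ 63.2°.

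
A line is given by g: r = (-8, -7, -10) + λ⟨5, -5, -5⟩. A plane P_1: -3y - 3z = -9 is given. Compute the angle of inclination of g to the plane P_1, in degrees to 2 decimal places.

sin θ = |n·v| / (|n||v|) = |30| / (√18 · √75) = 0.81650.
θ ≈ 54.74°.

54.74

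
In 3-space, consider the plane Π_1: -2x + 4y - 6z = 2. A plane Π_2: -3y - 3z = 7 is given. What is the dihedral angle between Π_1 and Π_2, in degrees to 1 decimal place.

cos θ = |n₁·n₂| / (|n₁||n₂|) = |6| / (√56 · √18).
θ = arccos(0.18898) ≈ 79.1°.

79.1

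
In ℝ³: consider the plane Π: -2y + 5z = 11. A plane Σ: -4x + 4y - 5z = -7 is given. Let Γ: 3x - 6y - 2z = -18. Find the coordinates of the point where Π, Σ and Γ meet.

(0, 2, 3)

Solving the 3×3 linear system -2y + 5z = 11, -4x + 4y - 5z = -7, 3x - 6y - 2z = -18 (e.g. by elimination or Cramer's rule, determinant = 106) gives (0, 2, 3).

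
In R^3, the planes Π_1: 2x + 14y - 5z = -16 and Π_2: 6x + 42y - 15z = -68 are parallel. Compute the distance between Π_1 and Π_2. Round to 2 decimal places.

Rescale Π_2 by 1/3: 2x + 14y - 5z = -68/3. Then distance = |-16 − (-68/3)| / √225 ≈ 0.44.

0.44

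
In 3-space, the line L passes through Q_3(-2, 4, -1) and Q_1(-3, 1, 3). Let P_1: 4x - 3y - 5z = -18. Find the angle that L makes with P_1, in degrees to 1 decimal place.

A direction vector for L is Q_1 − Q_3 = (-1, -3, 4).
sin θ = |n·v| / (|n||v|) = |-15| / (√50 · √26) = 0.41603.
θ ≈ 24.6°.

24.6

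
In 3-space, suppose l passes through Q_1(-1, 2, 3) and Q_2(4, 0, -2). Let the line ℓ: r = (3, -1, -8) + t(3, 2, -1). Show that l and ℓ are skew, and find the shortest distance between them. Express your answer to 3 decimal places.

4.383

A direction vector for l is Q_2 − Q_1 = (5, -2, -5).
Common perpendicular direction n = (5, -2, -5) × (3, 2, -1) = (12, -10, 16).
With w = (3, -1, -8) − (-1, 2, 3) = (4, -3, -11), w · n = -98.
Since n ≠ 0 the lines are not parallel, and w · n = -98 ≠ 0 so they do not intersect; hence they are skew.
Distance = |w · n| / |n| = |-98| / √500 ≈ 4.383.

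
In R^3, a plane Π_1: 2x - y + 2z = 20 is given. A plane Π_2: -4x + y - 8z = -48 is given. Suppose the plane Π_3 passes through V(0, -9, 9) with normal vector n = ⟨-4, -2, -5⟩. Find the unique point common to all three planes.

Π_3: n·r = n·V gives -4x - 2y - 5z = -27.
Solving the 3×3 linear system 2x - y + 2z = 20, -4x + y - 8z = -48, -4x - 2y - 5z = -27 (e.g. by elimination or Cramer's rule, determinant = -30) gives (5, -4, 3).

(5, -4, 3)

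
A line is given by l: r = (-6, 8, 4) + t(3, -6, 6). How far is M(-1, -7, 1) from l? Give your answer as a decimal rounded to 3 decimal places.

12.867

Taking (-6, 8, 4) on l with direction v = (3, -6, 6): w = M − (-6, 8, 4) = (5, -15, -3), and w × v = (-108, -39, 15).
Distance = |w × v| / |v| = √13410 / √81 ≈ 12.867.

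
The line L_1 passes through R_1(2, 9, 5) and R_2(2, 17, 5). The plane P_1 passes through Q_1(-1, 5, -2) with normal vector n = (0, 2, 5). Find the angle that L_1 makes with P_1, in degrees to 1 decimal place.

21.8

A direction vector for L_1 is R_2 − R_1 = (0, 8, 0).
P_1: n·r = n·Q_1 gives 2y + 5z = 0.
sin θ = |n·v| / (|n||v|) = |16| / (√29 · √64) = 0.37139.
θ ≈ 21.8°.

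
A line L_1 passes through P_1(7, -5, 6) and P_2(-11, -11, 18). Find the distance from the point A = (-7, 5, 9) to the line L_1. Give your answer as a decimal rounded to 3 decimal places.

14.208

A direction vector for L_1 is P_2 − P_1 = (-18, -6, 12).
Taking (7, -5, 6) on L_1 with direction v = (-18, -6, 12): w = A − (7, -5, 6) = (-14, 10, 3), and w × v = (138, 114, 264).
Distance = |w × v| / |v| = √101736 / √504 ≈ 14.208.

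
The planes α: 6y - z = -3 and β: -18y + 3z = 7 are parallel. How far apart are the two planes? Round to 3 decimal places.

Rescale β by 1/(-3): 6y - z = -7/3. Then distance = |-3 − (-7/3)| / √37 ≈ 0.110.

0.110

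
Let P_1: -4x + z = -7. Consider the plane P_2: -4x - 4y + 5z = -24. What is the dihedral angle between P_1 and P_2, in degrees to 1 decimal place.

cos θ = |n₁·n₂| / (|n₁||n₂|) = |21| / (√17 · √57).
θ = arccos(0.67462) ≈ 47.6°.

47.6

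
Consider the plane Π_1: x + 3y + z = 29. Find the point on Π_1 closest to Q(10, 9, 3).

(9, 6, 2)

Foot = Q − λn with λ = (n·Q − d)/|n|² = (40 − 29)/11 = 1.
Foot = (10, 9, 3) − 1·(1, 3, 1) = (9, 6, 2).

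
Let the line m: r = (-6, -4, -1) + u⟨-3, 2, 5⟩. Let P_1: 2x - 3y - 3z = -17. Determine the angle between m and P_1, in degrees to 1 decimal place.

69.0

sin θ = |n·v| / (|n||v|) = |-27| / (√22 · √38) = 0.93381.
θ ≈ 69.0°.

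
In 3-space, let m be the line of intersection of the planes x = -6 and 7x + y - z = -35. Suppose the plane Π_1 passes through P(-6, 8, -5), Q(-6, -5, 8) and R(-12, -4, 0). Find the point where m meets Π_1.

(-6, 5, -2)

Direction of m: (1, 0, 0) × (7, 1, -1) = (0, 1, 1).
A point on m: solving the two plane equations with y = 14 gives (-6, 14, 7).
PQ = (0, -13, 13), PR = (-6, -12, 5); a normal to Π_1 is PQ × PR = (91, -78, -78).
Using P: Π_1 has equation 91x - 78y - 78z = -780.
Substitute r = (-6, 14, 7) + t(0, 1, 1) into the plane: -2184 + (-156)t = -780, so t = -9.
Intersection: (-6, 14, 7) + (-9)·(0, 1, 1) = (-6, 5, -2).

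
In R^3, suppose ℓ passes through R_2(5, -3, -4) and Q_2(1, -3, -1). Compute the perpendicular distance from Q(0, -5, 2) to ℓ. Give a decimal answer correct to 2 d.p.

A direction vector for ℓ is Q_2 − R_2 = (-4, 0, 3).
Taking (5, -3, -4) on ℓ with direction v = (-4, 0, 3): w = Q − (5, -3, -4) = (-5, -2, 6), and w × v = (-6, -9, -8).
Distance = |w × v| / |v| = √181 / √25 ≈ 2.69.

2.69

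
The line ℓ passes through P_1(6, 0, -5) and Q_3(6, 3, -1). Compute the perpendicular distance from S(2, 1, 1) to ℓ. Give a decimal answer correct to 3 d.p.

4.883

A direction vector for ℓ is Q_3 − P_1 = (0, 3, 4).
Taking (6, 0, -5) on ℓ with direction v = (0, 3, 4): w = S − (6, 0, -5) = (-4, 1, 6), and w × v = (-14, 16, -12).
Distance = |w × v| / |v| = √596 / √25 ≈ 4.883.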